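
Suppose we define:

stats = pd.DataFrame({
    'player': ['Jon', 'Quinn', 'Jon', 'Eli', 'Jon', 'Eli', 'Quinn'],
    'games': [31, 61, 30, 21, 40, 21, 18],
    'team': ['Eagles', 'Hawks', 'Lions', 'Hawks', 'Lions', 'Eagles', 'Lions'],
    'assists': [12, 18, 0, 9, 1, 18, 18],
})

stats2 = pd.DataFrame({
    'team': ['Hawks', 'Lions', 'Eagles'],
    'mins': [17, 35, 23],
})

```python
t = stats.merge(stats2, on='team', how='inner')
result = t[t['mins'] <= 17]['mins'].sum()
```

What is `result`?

merge on 'team' (how='inner') → 7 rows:
  player  games    team  assists  mins
0    Jon     31  Eagles       12    23
1  Quinn     61   Hawks       18    17
2    Jon     30   Lions        0    35
3    Eli     21   Hawks        9    17
4    Jon     40   Lions        1    35
5    Eli     21  Eagles       18    23
6  Quinn     18   Lions       18    35
filter rows where mins <= 17:
  player  games   team  assists  mins
1  Quinn     61  Hawks       18    17
3    Eli     21  Hawks        9    17
The sum of column 'mins' is 34.

34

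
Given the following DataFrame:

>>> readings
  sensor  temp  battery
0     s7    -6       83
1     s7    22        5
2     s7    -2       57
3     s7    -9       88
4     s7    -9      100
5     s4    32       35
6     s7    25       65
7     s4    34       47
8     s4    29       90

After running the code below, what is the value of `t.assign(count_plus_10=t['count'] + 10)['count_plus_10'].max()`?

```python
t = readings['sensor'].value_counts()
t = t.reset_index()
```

value_counts of sensor:
sensor
s7    6
s4    3
Name: count, dtype: int64
reset_index():
  sensor  count
0     s7      6
1     s4      3
add column count_plus_10 = t['count'] + 10:
  sensor  count  count_plus_10
0     s7      6             16
1     s4      3             13
Then the max of column 'count_plus_10': 16

16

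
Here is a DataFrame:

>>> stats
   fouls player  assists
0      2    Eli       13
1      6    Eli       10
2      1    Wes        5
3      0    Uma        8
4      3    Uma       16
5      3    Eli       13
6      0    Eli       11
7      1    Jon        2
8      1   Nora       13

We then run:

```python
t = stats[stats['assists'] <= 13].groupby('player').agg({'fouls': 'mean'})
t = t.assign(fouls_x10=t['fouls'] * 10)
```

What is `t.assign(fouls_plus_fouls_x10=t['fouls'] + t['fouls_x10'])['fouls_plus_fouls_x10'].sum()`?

filter rows where assists <= 13:
   fouls player  assists
0      2    Eli       13
1      6    Eli       10
2      1    Wes        5
3      0    Uma        8
5      3    Eli       13
6      0    Eli       11
7      1    Jon        2
8      1   Nora       13
group by player, mean of fouls:
        fouls
player       
Eli      2.75
Jon      1.00
Nora     1.00
Uma      0.00
Wes      1.00
add column fouls_x10 = t['fouls'] * 10:
        fouls  fouls_x10
player                  
Eli      2.75       27.5
Jon      1.00       10.0
Nora     1.00       10.0
Uma      0.00        0.0
Wes      1.00       10.0
add column fouls_plus_fouls_x10 = t['fouls'] + t['fouls_x10']:
        fouls  fouls_x10  fouls_plus_fouls_x10
player                                        
Eli      2.75       27.5                 30.25
Jon      1.00       10.0                 11.00
Nora     1.00       10.0                 11.00
Uma      0.00        0.0                  0.00
Wes      1.00       10.0                 11.00
So sum() = 63.25.

63.25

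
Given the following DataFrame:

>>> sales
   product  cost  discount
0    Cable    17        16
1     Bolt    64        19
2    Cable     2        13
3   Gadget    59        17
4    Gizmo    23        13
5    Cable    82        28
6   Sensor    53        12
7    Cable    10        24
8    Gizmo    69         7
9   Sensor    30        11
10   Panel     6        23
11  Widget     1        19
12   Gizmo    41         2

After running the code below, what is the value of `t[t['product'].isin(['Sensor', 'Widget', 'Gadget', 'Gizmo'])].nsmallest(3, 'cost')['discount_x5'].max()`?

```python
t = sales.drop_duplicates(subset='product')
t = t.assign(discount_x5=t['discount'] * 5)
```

95

drop duplicate product (keep=first):
   product  cost  discount
0    Cable    17        16
1     Bolt    64        19
3   Gadget    59        17
4    Gizmo    23        13
6   Sensor    53        12
10   Panel     6        23
11  Widget     1        19
add column discount_x5 = t['discount'] * 5:
   product  cost  discount  discount_x5
0    Cable    17        16           80
1     Bolt    64        19           95
3   Gadget    59        17           85
4    Gizmo    23        13           65
6   Sensor    53        12           60
10   Panel     6        23          115
11  Widget     1        19           95
filter rows where product in ['Sensor', 'Widget', 'Gadget', 'Gizmo']:
   product  cost  discount  discount_x5
3   Gadget    59        17           85
4    Gizmo    23        13           65
6   Sensor    53        12           60
11  Widget     1        19           95
take 3 rows with smallest cost:
   product  cost  discount  discount_x5
11  Widget     1        19           95
4    Gizmo    23        13           65
6   Sensor    53        12           60
Hence 95.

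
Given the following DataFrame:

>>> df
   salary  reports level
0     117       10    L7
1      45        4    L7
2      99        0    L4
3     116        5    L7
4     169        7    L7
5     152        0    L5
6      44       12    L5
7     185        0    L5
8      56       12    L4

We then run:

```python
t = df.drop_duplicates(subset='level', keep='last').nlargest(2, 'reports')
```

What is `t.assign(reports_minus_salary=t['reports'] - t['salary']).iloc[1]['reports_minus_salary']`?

-162

drop duplicate level (keep=last):
   salary  reports level
4     169        7    L7
7     185        0    L5
8      56       12    L4
take 2 rows with largest reports:
   salary  reports level
8      56       12    L4
4     169        7    L7
add column reports_minus_salary = t['reports'] - t['salary']:
   salary  reports level  reports_minus_salary
8      56       12    L4                   -44
4     169        7    L7                  -162
Hence -162.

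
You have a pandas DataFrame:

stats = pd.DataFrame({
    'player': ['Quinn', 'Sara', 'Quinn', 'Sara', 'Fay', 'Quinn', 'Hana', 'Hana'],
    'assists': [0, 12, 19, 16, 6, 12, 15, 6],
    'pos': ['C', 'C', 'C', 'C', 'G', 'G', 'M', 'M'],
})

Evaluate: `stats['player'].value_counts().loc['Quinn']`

value_counts of player:
player
Quinn    3
Sara     2
Hana     2
Fay      1
Name: count, dtype: int64

3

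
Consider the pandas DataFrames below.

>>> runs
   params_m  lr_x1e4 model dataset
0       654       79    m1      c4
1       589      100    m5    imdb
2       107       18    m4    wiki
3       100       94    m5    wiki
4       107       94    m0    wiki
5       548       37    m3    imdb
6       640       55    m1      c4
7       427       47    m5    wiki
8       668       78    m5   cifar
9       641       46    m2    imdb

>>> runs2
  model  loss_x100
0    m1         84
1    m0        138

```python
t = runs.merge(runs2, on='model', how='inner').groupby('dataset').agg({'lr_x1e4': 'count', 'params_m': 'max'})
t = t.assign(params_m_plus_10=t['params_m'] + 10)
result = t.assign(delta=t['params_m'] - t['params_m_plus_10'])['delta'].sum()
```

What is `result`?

-20

merge on 'model' (how='inner') → 3 rows:
   params_m  lr_x1e4 model dataset  loss_x100
0       654       79    m1      c4         84
1       107       94    m0    wiki        138
2       640       55    m1      c4         84
group by dataset: count(lr_x1e4), max(params_m):
         lr_x1e4  params_m
dataset                   
c4             2       654
wiki           1       107
add column params_m_plus_10 = t['params_m'] + 10:
         lr_x1e4  params_m  params_m_plus_10
dataset                                     
c4             2       654               664
wiki           1       107               117
add column delta = t['params_m'] - t['params_m_plus_10']:
         lr_x1e4  params_m  params_m_plus_10  delta
dataset                                            
c4             2       654               664    -10
wiki           1       107               117    -10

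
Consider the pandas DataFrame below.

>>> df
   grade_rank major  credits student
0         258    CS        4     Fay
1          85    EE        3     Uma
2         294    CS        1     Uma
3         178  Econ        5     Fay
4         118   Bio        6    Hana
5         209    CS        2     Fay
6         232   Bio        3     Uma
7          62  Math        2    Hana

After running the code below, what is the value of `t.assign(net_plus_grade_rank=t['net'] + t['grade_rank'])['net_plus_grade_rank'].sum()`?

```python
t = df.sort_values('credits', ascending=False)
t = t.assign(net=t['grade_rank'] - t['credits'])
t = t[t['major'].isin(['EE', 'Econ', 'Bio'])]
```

sort by credits descending:
   grade_rank major  credits student
4         118   Bio        6    Hana
3         178  Econ        5     Fay
0         258    CS        4     Fay
1          85    EE        3     Uma
6         232   Bio        3     Uma
5         209    CS        2     Fay
7          62  Math        2    Hana
2         294    CS        1     Uma
add column net = t['grade_rank'] - t['credits']:
   grade_rank major  credits student  net
4         118   Bio        6    Hana  112
3         178  Econ        5     Fay  173
0         258    CS        4     Fay  254
1          85    EE        3     Uma   82
6         232   Bio        3     Uma  229
5         209    CS        2     Fay  207
7          62  Math        2    Hana   60
2         294    CS        1     Uma  293
filter rows where major in ['EE', 'Econ', 'Bio']:
   grade_rank major  credits student  net
4         118   Bio        6    Hana  112
3         178  Econ        5     Fay  173
1          85    EE        3     Uma   82
6         232   Bio        3     Uma  229
add column net_plus_grade_rank = t['net'] + t['grade_rank']:
   grade_rank major  credits student  net  net_plus_grade_rank
4         118   Bio        6    Hana  112                  230
3         178  Econ        5     Fay  173                  351
1          85    EE        3     Uma   82                  167
6         232   Bio        3     Uma  229                  461

1209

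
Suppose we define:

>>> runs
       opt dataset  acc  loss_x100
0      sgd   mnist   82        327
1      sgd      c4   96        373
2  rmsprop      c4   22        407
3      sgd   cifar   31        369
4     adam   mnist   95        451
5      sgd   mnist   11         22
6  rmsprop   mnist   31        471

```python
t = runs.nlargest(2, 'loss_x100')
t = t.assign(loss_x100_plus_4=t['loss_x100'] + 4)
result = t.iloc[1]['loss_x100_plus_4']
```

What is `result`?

take 2 rows with largest loss_x100:
       opt dataset  acc  loss_x100
6  rmsprop   mnist   31        471
4     adam   mnist   95        451
add column loss_x100_plus_4 = t['loss_x100'] + 4:
       opt dataset  acc  loss_x100  loss_x100_plus_4
6  rmsprop   mnist   31        471               475
4     adam   mnist   95        451               455
Taking the value at position 1, column 'loss_x100_plus_4' gives 455.

455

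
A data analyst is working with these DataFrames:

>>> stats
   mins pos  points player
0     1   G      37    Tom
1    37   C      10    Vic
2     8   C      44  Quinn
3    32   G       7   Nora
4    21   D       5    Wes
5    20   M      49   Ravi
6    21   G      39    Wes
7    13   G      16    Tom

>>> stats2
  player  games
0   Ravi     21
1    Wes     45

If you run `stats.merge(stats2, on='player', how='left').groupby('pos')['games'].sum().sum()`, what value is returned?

111.0

merge on 'player' (how='left') → 8 rows:
   mins pos  points player  games
0     1   G      37    Tom    NaN
1    37   C      10    Vic    NaN
2     8   C      44  Quinn    NaN
3    32   G       7   Nora    NaN
4    21   D       5    Wes   45.0
5    20   M      49   Ravi   21.0
6    21   G      39    Wes   45.0
7    13   G      16    Tom    NaN
group by pos, sum of games:
pos
C     0.0
D    45.0
G    45.0
M    21.0
Name: games, dtype: float64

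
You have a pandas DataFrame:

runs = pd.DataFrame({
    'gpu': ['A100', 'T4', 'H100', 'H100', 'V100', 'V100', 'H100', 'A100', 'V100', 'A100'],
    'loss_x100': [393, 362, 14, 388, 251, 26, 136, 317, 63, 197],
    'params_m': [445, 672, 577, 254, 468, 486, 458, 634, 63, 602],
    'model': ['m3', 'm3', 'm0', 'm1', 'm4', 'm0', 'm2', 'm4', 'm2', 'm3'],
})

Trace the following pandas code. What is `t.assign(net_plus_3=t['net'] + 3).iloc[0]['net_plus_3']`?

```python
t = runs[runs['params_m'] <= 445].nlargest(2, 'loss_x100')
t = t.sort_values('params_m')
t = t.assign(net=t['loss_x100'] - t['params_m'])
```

137

filter rows where params_m <= 445:
    gpu  loss_x100  params_m model
0  A100        393       445    m3
3  H100        388       254    m1
8  V100         63        63    m2
take 2 rows with largest loss_x100:
    gpu  loss_x100  params_m model
0  A100        393       445    m3
3  H100        388       254    m1
sort by params_m:
    gpu  loss_x100  params_m model
3  H100        388       254    m1
0  A100        393       445    m3
add column net = t['loss_x100'] - t['params_m']:
    gpu  loss_x100  params_m model  net
3  H100        388       254    m1  134
0  A100        393       445    m3  -52
add column net_plus_3 = t['net'] + 3:
    gpu  loss_x100  params_m model  net  net_plus_3
3  H100        388       254    m1  134         137
0  A100        393       445    m3  -52         -49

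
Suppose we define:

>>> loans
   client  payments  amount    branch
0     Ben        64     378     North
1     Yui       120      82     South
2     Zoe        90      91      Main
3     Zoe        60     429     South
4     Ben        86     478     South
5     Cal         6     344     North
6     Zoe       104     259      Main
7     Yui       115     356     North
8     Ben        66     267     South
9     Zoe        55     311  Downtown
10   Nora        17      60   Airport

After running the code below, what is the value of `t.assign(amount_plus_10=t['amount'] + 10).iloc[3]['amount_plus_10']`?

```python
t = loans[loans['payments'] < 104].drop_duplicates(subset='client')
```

70

filter rows where payments < 104:
   client  payments  amount    branch
0     Ben        64     378     North
2     Zoe        90      91      Main
3     Zoe        60     429     South
4     Ben        86     478     South
5     Cal         6     344     North
8     Ben        66     267     South
9     Zoe        55     311  Downtown
10   Nora        17      60   Airport
drop duplicate client (keep=first):
   client  payments  amount   branch
0     Ben        64     378    North
2     Zoe        90      91     Main
5     Cal         6     344    North
10   Nora        17      60  Airport
add column amount_plus_10 = t['amount'] + 10:
   client  payments  amount   branch  amount_plus_10
0     Ben        64     378    North             388
2     Zoe        90      91     Main             101
5     Cal         6     344    North             354
10   Nora        17      60  Airport              70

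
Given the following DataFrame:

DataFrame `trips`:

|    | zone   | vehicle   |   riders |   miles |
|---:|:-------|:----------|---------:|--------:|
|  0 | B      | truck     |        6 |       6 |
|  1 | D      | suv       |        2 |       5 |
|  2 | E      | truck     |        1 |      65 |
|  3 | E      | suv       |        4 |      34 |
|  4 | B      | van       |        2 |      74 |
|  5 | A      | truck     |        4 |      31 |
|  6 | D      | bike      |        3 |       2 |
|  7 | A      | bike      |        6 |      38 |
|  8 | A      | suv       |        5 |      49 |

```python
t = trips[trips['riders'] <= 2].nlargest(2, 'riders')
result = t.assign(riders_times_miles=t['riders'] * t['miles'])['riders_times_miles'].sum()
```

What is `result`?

158

filter rows where riders <= 2:
  zone vehicle  riders  miles
1    D     suv       2      5
2    E   truck       1     65
4    B     van       2     74
take 2 rows with largest riders:
  zone vehicle  riders  miles
1    D     suv       2      5
4    B     van       2     74
add column riders_times_miles = t['riders'] * t['miles']:
  zone vehicle  riders  miles  riders_times_miles
1    D     suv       2      5                  10
4    B     van       2     74                 148
Finally, sum of column 'riders_times_miles' = 158.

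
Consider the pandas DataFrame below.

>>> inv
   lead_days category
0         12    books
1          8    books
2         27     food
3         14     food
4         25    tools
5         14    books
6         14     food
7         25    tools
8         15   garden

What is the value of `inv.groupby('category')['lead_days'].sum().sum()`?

154

group by category, sum of lead_days:
category
books     34
food      55
garden    15
tools     50
Name: lead_days, dtype: int64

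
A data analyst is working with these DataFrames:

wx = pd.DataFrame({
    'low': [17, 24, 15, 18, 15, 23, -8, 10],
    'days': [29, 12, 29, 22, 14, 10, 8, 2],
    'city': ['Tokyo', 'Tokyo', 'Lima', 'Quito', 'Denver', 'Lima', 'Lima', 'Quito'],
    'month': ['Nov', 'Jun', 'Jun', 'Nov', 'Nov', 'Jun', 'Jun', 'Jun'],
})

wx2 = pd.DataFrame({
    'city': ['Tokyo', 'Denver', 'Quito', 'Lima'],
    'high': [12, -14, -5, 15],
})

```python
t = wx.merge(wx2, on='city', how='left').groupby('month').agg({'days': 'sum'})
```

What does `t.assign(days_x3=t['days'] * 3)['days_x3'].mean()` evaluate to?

merge on 'city' (how='left') → 8 rows:
   low  days    city month  high
0   17    29   Tokyo   Nov    12
1   24    12   Tokyo   Jun    12
2   15    29    Lima   Jun    15
3   18    22   Quito   Nov    -5
4   15    14  Denver   Nov   -14
5   23    10    Lima   Jun    15
6   -8     8    Lima   Jun    15
7   10     2   Quito   Jun    -5
group by month, sum of days:
       days
month      
Jun      61
Nov      65
add column days_x3 = t['days'] * 3:
       days  days_x3
month               
Jun      61      183
Nov      65      195
So mean() = 189.0.

189.0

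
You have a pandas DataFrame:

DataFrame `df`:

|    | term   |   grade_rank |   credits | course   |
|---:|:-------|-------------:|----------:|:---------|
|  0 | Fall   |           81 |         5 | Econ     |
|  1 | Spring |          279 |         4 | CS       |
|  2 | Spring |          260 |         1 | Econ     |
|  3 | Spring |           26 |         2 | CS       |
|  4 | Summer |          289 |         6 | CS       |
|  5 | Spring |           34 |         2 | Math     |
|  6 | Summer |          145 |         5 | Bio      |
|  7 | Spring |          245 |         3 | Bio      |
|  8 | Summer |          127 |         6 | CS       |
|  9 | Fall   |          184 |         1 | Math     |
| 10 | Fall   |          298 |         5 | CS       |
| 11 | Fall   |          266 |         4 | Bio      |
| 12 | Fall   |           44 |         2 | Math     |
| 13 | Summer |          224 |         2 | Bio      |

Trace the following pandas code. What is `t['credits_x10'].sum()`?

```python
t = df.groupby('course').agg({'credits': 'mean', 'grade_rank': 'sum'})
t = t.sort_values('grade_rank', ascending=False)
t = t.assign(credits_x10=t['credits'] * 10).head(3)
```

group by course: mean(credits), sum(grade_rank):
         credits  grade_rank
course                      
Bio     3.500000         880
CS      4.600000        1019
Econ    3.000000         341
Math    1.666667         262
sort by grade_rank descending:
         credits  grade_rank
course                      
CS      4.600000        1019
Bio     3.500000         880
Econ    3.000000         341
Math    1.666667         262
add column credits_x10 = t['credits'] * 10:
         credits  grade_rank  credits_x10
course                                   
CS      4.600000        1019    46.000000
Bio     3.500000         880    35.000000
Econ    3.000000         341    30.000000
Math    1.666667         262    16.666667
take first 3 rows:
        credits  grade_rank  credits_x10
course                                  
CS          4.6        1019         46.0
Bio         3.5         880         35.0
Econ        3.0         341         30.0
Hence 111.0.

111.0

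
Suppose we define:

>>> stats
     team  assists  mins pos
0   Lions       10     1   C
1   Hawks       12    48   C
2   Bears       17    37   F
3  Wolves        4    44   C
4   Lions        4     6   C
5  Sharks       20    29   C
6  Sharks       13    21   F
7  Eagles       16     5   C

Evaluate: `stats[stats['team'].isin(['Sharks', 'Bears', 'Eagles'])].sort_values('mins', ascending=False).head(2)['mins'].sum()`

filter rows where team in ['Sharks', 'Bears', 'Eagles']:
     team  assists  mins pos
2   Bears       17    37   F
5  Sharks       20    29   C
6  Sharks       13    21   F
7  Eagles       16     5   C
sort by mins descending:
     team  assists  mins pos
2   Bears       17    37   F
5  Sharks       20    29   C
6  Sharks       13    21   F
7  Eagles       16     5   C
take first 2 rows:
     team  assists  mins pos
2   Bears       17    37   F
5  Sharks       20    29   C
sum of column 'mins' → 66

66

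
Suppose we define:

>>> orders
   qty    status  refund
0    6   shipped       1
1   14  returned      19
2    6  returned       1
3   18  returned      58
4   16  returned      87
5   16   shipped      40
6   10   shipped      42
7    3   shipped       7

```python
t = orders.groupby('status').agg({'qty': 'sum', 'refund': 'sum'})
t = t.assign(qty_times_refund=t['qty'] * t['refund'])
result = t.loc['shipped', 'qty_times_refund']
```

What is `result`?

group by status: sum(qty), sum(refund):
          qty  refund
status               
returned   54     165
shipped    35      90
add column qty_times_refund = t['qty'] * t['refund']:
          qty  refund  qty_times_refund
status                                 
returned   54     165              8910
shipped    35      90              3150
Then the value at row 'shipped', column 'qty_times_refund': 3150

3150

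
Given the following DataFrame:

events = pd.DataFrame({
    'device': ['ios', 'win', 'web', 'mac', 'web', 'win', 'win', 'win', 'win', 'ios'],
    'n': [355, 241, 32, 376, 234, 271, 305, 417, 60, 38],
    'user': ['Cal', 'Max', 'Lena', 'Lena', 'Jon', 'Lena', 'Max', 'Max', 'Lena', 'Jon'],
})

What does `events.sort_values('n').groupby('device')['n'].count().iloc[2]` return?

sort by n:
  device    n  user
2    web   32  Lena
9    ios   38   Jon
8    win   60  Lena
4    web  234   Jon
1    win  241   Max
5    win  271  Lena
6    win  305   Max
0    ios  355   Cal
3    mac  376  Lena
7    win  417   Max
group by device, count of n:
device
ios    2
mac    1
web    2
win    5
Name: n, dtype: int64

2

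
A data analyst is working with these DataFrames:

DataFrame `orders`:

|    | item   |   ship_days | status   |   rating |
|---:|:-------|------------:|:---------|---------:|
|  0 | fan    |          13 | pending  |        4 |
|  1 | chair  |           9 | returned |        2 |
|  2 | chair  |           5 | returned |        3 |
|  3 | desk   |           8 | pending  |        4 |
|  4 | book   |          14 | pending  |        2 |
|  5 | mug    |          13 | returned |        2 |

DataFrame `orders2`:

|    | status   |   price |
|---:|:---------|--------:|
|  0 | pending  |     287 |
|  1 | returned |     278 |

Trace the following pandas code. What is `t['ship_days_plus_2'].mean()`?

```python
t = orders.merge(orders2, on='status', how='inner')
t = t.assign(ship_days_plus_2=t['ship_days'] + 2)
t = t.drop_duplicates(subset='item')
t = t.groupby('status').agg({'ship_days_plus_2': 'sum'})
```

merge on 'status' (how='inner') → 6 rows:
    item  ship_days    status  rating  price
0    fan         13   pending       4    287
1  chair          9  returned       2    278
2  chair          5  returned       3    278
3   desk          8   pending       4    287
4   book         14   pending       2    287
5    mug         13  returned       2    278
add column ship_days_plus_2 = t['ship_days'] + 2:
    item  ship_days    status  rating  price  ship_days_plus_2
0    fan         13   pending       4    287                15
1  chair          9  returned       2    278                11
2  chair          5  returned       3    278                 7
3   desk          8   pending       4    287                10
4   book         14   pending       2    287                16
5    mug         13  returned       2    278                15
drop duplicate item (keep=first):
    item  ship_days    status  rating  price  ship_days_plus_2
0    fan         13   pending       4    287                15
1  chair          9  returned       2    278                11
3   desk          8   pending       4    287                10
4   book         14   pending       2    287                16
5    mug         13  returned       2    278                15
group by status, sum of ship_days_plus_2:
          ship_days_plus_2
status                    
pending                 41
returned                26
Reading off the mean of column 'ship_days_plus_2', we get 33.5.

33.5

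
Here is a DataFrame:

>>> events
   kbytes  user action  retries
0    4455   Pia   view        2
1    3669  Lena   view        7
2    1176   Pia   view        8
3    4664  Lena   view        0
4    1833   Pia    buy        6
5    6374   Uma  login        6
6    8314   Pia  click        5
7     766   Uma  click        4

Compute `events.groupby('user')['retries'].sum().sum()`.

38

group by user, sum of retries:
user
Lena     7
Pia     21
Uma     10
Name: retries, dtype: int64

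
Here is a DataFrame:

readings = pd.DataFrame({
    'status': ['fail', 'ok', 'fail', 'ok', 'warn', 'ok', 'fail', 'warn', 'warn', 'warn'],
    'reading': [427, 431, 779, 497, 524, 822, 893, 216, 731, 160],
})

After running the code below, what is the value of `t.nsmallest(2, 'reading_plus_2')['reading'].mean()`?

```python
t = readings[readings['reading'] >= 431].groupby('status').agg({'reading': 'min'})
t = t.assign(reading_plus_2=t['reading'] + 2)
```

filter rows where reading >= 431:
  status  reading
1     ok      431
2   fail      779
3     ok      497
4   warn      524
5     ok      822
6   fail      893
8   warn      731
group by status, min of reading:
        reading
status         
fail        779
ok          431
warn        524
add column reading_plus_2 = t['reading'] + 2:
        reading  reading_plus_2
status                         
fail        779             781
ok          431             433
warn        524             526
take 2 rows with smallest reading_plus_2:
        reading  reading_plus_2
status                         
ok          431             433
warn        524             526

477.5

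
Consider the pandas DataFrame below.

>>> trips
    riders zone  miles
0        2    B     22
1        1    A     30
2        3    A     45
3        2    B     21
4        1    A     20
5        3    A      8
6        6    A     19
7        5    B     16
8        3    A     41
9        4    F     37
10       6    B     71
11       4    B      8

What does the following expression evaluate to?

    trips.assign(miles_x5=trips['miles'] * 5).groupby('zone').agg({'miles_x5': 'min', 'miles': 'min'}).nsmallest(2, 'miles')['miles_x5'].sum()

add column miles_x5 = trips['miles'] * 5:
    riders zone  miles  miles_x5
0        2    B     22       110
1        1    A     30       150
2        3    A     45       225
3        2    B     21       105
4        1    A     20       100
5        3    A      8        40
6        6    A     19        95
7        5    B     16        80
8        3    A     41       205
9        4    F     37       185
10       6    B     71       355
11       4    B      8        40
group by zone: min(miles_x5), min(miles):
      miles_x5  miles
zone                 
A           40      8
B           40      8
F          185     37
take 2 rows with smallest miles:
      miles_x5  miles
zone                 
A           40      8
B           40      8

80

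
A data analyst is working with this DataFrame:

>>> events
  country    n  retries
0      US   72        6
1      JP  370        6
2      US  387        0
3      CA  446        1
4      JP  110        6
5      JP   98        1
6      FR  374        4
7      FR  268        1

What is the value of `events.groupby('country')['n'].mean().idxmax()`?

group by country, mean of n:
country
CA    446.000000
FR    321.000000
JP    192.666667
US    229.500000
Name: n, dtype: float64
label with the largest value → CA

CA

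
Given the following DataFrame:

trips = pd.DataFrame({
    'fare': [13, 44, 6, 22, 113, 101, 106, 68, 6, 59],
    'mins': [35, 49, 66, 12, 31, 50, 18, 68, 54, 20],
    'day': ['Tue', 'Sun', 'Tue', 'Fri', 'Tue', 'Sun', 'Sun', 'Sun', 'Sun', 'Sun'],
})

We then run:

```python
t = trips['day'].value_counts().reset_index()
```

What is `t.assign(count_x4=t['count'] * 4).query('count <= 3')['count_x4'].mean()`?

8.0

value_counts of day:
day
Sun    6
Tue    3
Fri    1
Name: count, dtype: int64
reset_index():
   day  count
0  Sun      6
1  Tue      3
2  Fri      1
add column count_x4 = t['count'] * 4:
   day  count  count_x4
0  Sun      6        24
1  Tue      3        12
2  Fri      1         4
filter rows where count <= 3:
   day  count  count_x4
1  Tue      3        12
2  Fri      1         4
Then the mean of column 'count_x4': 8.0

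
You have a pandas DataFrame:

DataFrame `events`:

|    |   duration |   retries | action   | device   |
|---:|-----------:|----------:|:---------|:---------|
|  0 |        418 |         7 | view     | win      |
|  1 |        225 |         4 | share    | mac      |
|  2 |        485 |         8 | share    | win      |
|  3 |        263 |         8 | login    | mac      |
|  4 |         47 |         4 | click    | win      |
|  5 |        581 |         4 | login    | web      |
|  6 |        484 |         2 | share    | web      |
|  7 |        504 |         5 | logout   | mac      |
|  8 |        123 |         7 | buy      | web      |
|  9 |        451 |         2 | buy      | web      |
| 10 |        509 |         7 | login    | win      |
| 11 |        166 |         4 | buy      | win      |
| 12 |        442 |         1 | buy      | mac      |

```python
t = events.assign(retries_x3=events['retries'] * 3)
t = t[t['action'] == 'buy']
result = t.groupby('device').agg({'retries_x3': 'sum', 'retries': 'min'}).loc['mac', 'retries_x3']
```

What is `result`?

add column retries_x3 = events['retries'] * 3:
    duration  retries  action device  retries_x3
0        418        7    view    win          21
1        225        4   share    mac          12
2        485        8   share    win          24
3        263        8   login    mac          24
4         47        4   click    win          12
5        581        4   login    web          12
6        484        2   share    web           6
7        504        5  logout    mac          15
8        123        7     buy    web          21
9        451        2     buy    web           6
10       509        7   login    win          21
11       166        4     buy    win          12
12       442        1     buy    mac           3
filter rows where action == 'buy':
    duration  retries action device  retries_x3
8        123        7    buy    web          21
9        451        2    buy    web           6
11       166        4    buy    win          12
12       442        1    buy    mac           3
group by device: sum(retries_x3), min(retries):
        retries_x3  retries
device                     
mac              3        1
web             27        2
win             12        4
Hence 3.

3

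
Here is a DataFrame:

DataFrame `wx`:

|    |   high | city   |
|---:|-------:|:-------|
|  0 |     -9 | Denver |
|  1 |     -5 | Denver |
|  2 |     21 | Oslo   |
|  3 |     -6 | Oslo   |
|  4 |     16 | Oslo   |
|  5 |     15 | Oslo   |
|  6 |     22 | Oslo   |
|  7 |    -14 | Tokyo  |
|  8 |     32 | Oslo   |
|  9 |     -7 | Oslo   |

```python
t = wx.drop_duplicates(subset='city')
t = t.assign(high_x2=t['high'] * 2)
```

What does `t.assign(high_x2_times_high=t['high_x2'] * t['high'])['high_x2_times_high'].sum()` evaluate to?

1436

drop duplicate city (keep=first):
   high    city
0    -9  Denver
2    21    Oslo
7   -14   Tokyo
add column high_x2 = t['high'] * 2:
   high    city  high_x2
0    -9  Denver      -18
2    21    Oslo       42
7   -14   Tokyo      -28
add column high_x2_times_high = t['high_x2'] * t['high']:
   high    city  high_x2  high_x2_times_high
0    -9  Denver      -18                 162
2    21    Oslo       42                 882
7   -14   Tokyo      -28                 392
Taking the sum of column 'high_x2_times_high' gives 1436.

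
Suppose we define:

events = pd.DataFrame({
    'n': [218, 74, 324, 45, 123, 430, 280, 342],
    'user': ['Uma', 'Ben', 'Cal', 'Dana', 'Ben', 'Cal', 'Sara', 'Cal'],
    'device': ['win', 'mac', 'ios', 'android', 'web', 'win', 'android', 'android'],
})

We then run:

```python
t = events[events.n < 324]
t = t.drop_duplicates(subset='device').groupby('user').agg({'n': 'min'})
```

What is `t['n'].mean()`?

112.333333333

filter rows where n < 324:
     n  user   device
0  218   Uma      win
1   74   Ben      mac
3   45  Dana  android
4  123   Ben      web
6  280  Sara  android
drop duplicate device (keep=first):
     n  user   device
0  218   Uma      win
1   74   Ben      mac
3   45  Dana  android
4  123   Ben      web
group by user, min of n:
        n
user     
Ben    74
Dana   45
Uma   218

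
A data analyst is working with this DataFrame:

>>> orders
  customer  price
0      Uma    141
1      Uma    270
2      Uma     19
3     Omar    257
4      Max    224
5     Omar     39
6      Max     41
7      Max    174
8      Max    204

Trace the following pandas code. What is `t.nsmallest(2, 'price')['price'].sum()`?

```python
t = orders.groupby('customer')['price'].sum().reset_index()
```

group by customer, sum of price:
customer
Max     643
Omar    296
Uma     430
Name: price, dtype: int64
reset_index():
  customer  price
0      Max    643
1     Omar    296
2      Uma    430
take 2 rows with smallest price:
  customer  price
1     Omar    296
2      Uma    430
So sum() = 726.

726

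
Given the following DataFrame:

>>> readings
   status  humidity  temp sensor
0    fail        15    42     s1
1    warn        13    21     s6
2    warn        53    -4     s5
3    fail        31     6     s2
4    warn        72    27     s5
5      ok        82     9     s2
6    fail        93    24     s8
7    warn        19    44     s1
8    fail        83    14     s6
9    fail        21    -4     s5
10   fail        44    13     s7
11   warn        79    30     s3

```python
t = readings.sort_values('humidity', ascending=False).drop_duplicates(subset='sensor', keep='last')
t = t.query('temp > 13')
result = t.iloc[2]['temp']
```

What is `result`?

sort by humidity descending:
   status  humidity  temp sensor
6    fail        93    24     s8
8    fail        83    14     s6
5      ok        82     9     s2
11   warn        79    30     s3
4    warn        72    27     s5
2    warn        53    -4     s5
10   fail        44    13     s7
3    fail        31     6     s2
9    fail        21    -4     s5
7    warn        19    44     s1
0    fail        15    42     s1
1    warn        13    21     s6
drop duplicate sensor (keep=last):
   status  humidity  temp sensor
6    fail        93    24     s8
11   warn        79    30     s3
10   fail        44    13     s7
3    fail        31     6     s2
9    fail        21    -4     s5
0    fail        15    42     s1
1    warn        13    21     s6
filter rows where temp > 13:
   status  humidity  temp sensor
6    fail        93    24     s8
11   warn        79    30     s3
0    fail        15    42     s1
1    warn        13    21     s6
Then the value at position 2, column 'temp': 42

42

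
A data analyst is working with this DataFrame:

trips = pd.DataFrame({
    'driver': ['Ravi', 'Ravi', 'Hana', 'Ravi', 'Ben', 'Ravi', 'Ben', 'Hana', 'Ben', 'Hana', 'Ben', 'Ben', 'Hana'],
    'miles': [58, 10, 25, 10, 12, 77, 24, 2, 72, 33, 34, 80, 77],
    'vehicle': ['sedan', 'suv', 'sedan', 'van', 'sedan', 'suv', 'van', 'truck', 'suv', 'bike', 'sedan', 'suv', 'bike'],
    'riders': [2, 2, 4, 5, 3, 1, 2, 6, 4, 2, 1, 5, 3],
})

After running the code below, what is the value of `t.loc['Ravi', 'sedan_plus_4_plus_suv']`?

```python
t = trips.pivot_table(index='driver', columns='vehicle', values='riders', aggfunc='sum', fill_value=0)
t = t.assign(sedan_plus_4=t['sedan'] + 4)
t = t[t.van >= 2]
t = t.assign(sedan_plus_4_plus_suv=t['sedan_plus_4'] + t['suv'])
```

9

pivot: rows=driver, cols=vehicle, sum(riders):
vehicle  bike  sedan  suv  truck  van
driver                               
Ben         0      4    9      0    2
Hana        5      4    0      6    0
Ravi        0      2    3      0    5
add column sedan_plus_4 = t['sedan'] + 4:
vehicle  bike  sedan  suv  truck  van  sedan_plus_4
driver                                             
Ben         0      4    9      0    2             8
Hana        5      4    0      6    0             8
Ravi        0      2    3      0    5             6
filter rows where van >= 2:
vehicle  bike  sedan  suv  truck  van  sedan_plus_4
driver                                             
Ben         0      4    9      0    2             8
Ravi        0      2    3      0    5             6
add column sedan_plus_4_plus_suv = t['sedan_plus_4'] + t['suv']:
vehicle  bike  sedan  suv  truck  van  sedan_plus_4  sedan_plus_4_plus_suv
driver                                                                    
Ben         0      4    9      0    2             8                     17
Ravi        0      2    3      0    5             6                      9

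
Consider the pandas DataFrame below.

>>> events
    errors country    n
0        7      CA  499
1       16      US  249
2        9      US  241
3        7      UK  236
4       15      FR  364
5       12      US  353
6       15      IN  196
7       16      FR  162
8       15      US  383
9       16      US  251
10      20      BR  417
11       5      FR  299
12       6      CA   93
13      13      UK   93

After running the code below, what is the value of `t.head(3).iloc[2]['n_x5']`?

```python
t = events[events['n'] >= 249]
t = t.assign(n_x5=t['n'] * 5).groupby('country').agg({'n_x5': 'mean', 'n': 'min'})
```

1657.5

filter rows where n >= 249:
    errors country    n
0        7      CA  499
1       16      US  249
4       15      FR  364
5       12      US  353
8       15      US  383
9       16      US  251
10      20      BR  417
11       5      FR  299
add column n_x5 = t['n'] * 5:
    errors country    n  n_x5
0        7      CA  499  2495
1       16      US  249  1245
4       15      FR  364  1820
5       12      US  353  1765
8       15      US  383  1915
9       16      US  251  1255
10      20      BR  417  2085
11       5      FR  299  1495
group by country: mean(n_x5), min(n):
           n_x5    n
country             
BR       2085.0  417
CA       2495.0  499
FR       1657.5  299
US       1545.0  249
take first 3 rows:
           n_x5    n
country             
BR       2085.0  417
CA       2495.0  499
FR       1657.5  299
The value at position 2, column 'n_x5' is 1657.5.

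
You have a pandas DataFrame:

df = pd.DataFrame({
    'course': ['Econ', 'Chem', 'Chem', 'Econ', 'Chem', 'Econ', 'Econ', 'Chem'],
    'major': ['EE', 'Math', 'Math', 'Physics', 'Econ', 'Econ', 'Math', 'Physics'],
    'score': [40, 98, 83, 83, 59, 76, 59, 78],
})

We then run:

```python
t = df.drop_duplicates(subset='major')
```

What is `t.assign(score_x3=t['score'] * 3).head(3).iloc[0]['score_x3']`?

drop duplicate major (keep=first):
  course    major  score
0   Econ       EE     40
1   Chem     Math     98
3   Econ  Physics     83
4   Chem     Econ     59
add column score_x3 = t['score'] * 3:
  course    major  score  score_x3
0   Econ       EE     40       120
1   Chem     Math     98       294
3   Econ  Physics     83       249
4   Chem     Econ     59       177
take first 3 rows:
  course    major  score  score_x3
0   Econ       EE     40       120
1   Chem     Math     98       294
3   Econ  Physics     83       249

120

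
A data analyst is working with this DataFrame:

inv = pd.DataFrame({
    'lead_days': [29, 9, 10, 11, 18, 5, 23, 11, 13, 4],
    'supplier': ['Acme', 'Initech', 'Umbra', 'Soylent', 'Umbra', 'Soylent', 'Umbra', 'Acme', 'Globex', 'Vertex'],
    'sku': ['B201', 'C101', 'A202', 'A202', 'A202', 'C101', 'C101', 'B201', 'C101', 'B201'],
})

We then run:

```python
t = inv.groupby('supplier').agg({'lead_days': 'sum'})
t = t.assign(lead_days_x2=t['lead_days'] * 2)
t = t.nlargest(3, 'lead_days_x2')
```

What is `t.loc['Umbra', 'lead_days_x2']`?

group by supplier, sum of lead_days:
          lead_days
supplier           
Acme             40
Globex           13
Initech           9
Soylent          16
Umbra            51
Vertex            4
add column lead_days_x2 = t['lead_days'] * 2:
          lead_days  lead_days_x2
supplier                         
Acme             40            80
Globex           13            26
Initech           9            18
Soylent          16            32
Umbra            51           102
Vertex            4             8
take 3 rows with largest lead_days_x2:
          lead_days  lead_days_x2
supplier                         
Umbra            51           102
Acme             40            80
Soylent          16            32
value at row 'Umbra', column 'lead_days_x2' → 102

102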